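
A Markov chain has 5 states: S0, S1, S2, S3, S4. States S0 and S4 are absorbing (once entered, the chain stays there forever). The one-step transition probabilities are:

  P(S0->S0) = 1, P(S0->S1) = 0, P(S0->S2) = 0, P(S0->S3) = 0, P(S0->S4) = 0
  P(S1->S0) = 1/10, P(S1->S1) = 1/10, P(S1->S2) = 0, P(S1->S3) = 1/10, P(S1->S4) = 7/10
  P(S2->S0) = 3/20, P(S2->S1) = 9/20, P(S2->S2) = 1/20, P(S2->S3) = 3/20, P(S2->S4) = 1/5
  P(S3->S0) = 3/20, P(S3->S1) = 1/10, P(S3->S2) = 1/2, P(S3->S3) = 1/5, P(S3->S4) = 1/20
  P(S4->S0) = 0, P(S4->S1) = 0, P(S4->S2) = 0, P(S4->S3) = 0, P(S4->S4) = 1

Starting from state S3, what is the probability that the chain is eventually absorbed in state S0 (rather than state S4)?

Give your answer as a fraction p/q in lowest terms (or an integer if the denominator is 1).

Answer: 911/2338

Derivation:
Let a_i = P(absorbed in S0 | start in state i).
Boundary conditions: a_S0 = 1, a_S4 = 0.
For each transient state i, a_i = sum_j P(i->j) * a_j:
  a_S1 = 1/10*a_S0 + 1/10*a_S1 + 0*a_S2 + 1/10*a_S3 + 7/10*a_S4
  a_S2 = 3/20*a_S0 + 9/20*a_S1 + 1/20*a_S2 + 3/20*a_S3 + 1/5*a_S4
  a_S3 = 3/20*a_S0 + 1/10*a_S1 + 1/2*a_S2 + 1/5*a_S3 + 1/20*a_S4

Substituting a_S0 = 1 and a_S4 = 0, rearrange to (I - Q) a = r where r[i] = P(i -> S0):
  [9/10, 0, -1/10] . (a_S1, a_S2, a_S3) = 1/10
  [-9/20, 19/20, -3/20] . (a_S1, a_S2, a_S3) = 3/20
  [-1/10, -1/2, 4/5] . (a_S1, a_S2, a_S3) = 3/20

Solving yields:
  a_S1 = 361/2338
  a_S2 = 342/1169
  a_S3 = 911/2338

Starting state is S3, so the absorption probability is a_S3 = 911/2338.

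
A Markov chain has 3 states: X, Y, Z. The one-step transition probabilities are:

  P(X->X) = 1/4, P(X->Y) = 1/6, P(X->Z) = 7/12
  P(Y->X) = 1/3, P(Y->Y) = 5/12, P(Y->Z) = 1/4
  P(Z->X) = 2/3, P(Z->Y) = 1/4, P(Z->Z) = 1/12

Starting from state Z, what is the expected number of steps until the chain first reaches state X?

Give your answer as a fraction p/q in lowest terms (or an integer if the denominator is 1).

Let h_i = expected steps to first reach X from state i.
Boundary: h_X = 0.
First-step equations for the other states:
  h_Y = 1 + 1/3*h_X + 5/12*h_Y + 1/4*h_Z
  h_Z = 1 + 2/3*h_X + 1/4*h_Y + 1/12*h_Z

Substituting h_X = 0 and rearranging gives the linear system (I - Q) h = 1:
  [7/12, -1/4] . (h_Y, h_Z) = 1
  [-1/4, 11/12] . (h_Y, h_Z) = 1

Solving yields:
  h_Y = 42/17
  h_Z = 30/17

Starting state is Z, so the expected hitting time is h_Z = 30/17.

Answer: 30/17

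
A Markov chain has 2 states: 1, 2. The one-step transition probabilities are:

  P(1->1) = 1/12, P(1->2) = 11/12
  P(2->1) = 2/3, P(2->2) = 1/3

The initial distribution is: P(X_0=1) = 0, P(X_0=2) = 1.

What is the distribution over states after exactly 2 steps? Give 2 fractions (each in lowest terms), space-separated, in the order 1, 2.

Answer: 5/18 13/18

Derivation:
Propagating the distribution step by step (d_{t+1} = d_t * P):
d_0 = (1=0, 2=1)
  d_1[1] = 0*1/12 + 1*2/3 = 2/3
  d_1[2] = 0*11/12 + 1*1/3 = 1/3
d_1 = (1=2/3, 2=1/3)
  d_2[1] = 2/3*1/12 + 1/3*2/3 = 5/18
  d_2[2] = 2/3*11/12 + 1/3*1/3 = 13/18
d_2 = (1=5/18, 2=13/18)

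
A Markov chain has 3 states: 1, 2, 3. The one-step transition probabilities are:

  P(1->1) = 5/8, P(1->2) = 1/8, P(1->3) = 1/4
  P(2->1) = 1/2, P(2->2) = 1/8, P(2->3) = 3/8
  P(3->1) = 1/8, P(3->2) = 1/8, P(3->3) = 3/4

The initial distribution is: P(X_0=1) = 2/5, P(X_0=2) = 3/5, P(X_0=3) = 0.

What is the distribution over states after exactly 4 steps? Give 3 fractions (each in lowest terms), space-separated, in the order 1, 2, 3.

Answer: 473/1280 1/8 647/1280

Derivation:
Propagating the distribution step by step (d_{t+1} = d_t * P):
d_0 = (1=2/5, 2=3/5, 3=0)
  d_1[1] = 2/5*5/8 + 3/5*1/2 + 0*1/8 = 11/20
  d_1[2] = 2/5*1/8 + 3/5*1/8 + 0*1/8 = 1/8
  d_1[3] = 2/5*1/4 + 3/5*3/8 + 0*3/4 = 13/40
d_1 = (1=11/20, 2=1/8, 3=13/40)
  d_2[1] = 11/20*5/8 + 1/8*1/2 + 13/40*1/8 = 143/320
  d_2[2] = 11/20*1/8 + 1/8*1/8 + 13/40*1/8 = 1/8
  d_2[3] = 11/20*1/4 + 1/8*3/8 + 13/40*3/4 = 137/320
d_2 = (1=143/320, 2=1/8, 3=137/320)
  d_3[1] = 143/320*5/8 + 1/8*1/2 + 137/320*1/8 = 253/640
  d_3[2] = 143/320*1/8 + 1/8*1/8 + 137/320*1/8 = 1/8
  d_3[3] = 143/320*1/4 + 1/8*3/8 + 137/320*3/4 = 307/640
d_3 = (1=253/640, 2=1/8, 3=307/640)
  d_4[1] = 253/640*5/8 + 1/8*1/2 + 307/640*1/8 = 473/1280
  d_4[2] = 253/640*1/8 + 1/8*1/8 + 307/640*1/8 = 1/8
  d_4[3] = 253/640*1/4 + 1/8*3/8 + 307/640*3/4 = 647/1280
d_4 = (1=473/1280, 2=1/8, 3=647/1280)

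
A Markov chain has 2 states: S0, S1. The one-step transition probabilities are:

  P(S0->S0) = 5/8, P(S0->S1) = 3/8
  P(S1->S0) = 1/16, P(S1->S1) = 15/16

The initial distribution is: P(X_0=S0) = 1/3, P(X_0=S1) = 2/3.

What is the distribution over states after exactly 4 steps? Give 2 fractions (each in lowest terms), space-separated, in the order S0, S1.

Propagating the distribution step by step (d_{t+1} = d_t * P):
d_0 = (S0=1/3, S1=2/3)
  d_1[S0] = 1/3*5/8 + 2/3*1/16 = 1/4
  d_1[S1] = 1/3*3/8 + 2/3*15/16 = 3/4
d_1 = (S0=1/4, S1=3/4)
  d_2[S0] = 1/4*5/8 + 3/4*1/16 = 13/64
  d_2[S1] = 1/4*3/8 + 3/4*15/16 = 51/64
d_2 = (S0=13/64, S1=51/64)
  d_3[S0] = 13/64*5/8 + 51/64*1/16 = 181/1024
  d_3[S1] = 13/64*3/8 + 51/64*15/16 = 843/1024
d_3 = (S0=181/1024, S1=843/1024)
  d_4[S0] = 181/1024*5/8 + 843/1024*1/16 = 2653/16384
  d_4[S1] = 181/1024*3/8 + 843/1024*15/16 = 13731/16384
d_4 = (S0=2653/16384, S1=13731/16384)

Answer: 2653/16384 13731/16384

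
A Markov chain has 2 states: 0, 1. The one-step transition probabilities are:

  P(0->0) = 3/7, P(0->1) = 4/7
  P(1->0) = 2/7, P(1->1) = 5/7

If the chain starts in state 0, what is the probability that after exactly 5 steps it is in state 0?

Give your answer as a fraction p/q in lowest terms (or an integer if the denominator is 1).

Computing P^5 by repeated multiplication:
P^1 =
  0: [3/7, 4/7]
  1: [2/7, 5/7]
P^2 =
  0: [17/49, 32/49]
  1: [16/49, 33/49]
P^3 =
  0: [115/343, 228/343]
  1: [114/343, 229/343]
P^4 =
  0: [801/2401, 1600/2401]
  1: [800/2401, 1601/2401]
P^5 =
  0: [5603/16807, 11204/16807]
  1: [5602/16807, 11205/16807]

(P^5)[0 -> 0] = 5603/16807

Answer: 5603/16807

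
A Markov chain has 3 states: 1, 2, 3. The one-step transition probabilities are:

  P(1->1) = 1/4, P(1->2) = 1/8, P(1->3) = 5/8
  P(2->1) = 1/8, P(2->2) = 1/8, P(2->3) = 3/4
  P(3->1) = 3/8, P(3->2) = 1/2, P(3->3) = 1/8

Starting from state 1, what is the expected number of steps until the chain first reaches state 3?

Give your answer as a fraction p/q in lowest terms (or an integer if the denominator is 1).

Let h_i = expected steps to first reach 3 from state i.
Boundary: h_3 = 0.
First-step equations for the other states:
  h_1 = 1 + 1/4*h_1 + 1/8*h_2 + 5/8*h_3
  h_2 = 1 + 1/8*h_1 + 1/8*h_2 + 3/4*h_3

Substituting h_3 = 0 and rearranging gives the linear system (I - Q) h = 1:
  [3/4, -1/8] . (h_1, h_2) = 1
  [-1/8, 7/8] . (h_1, h_2) = 1

Solving yields:
  h_1 = 64/41
  h_2 = 56/41

Starting state is 1, so the expected hitting time is h_1 = 64/41.

Answer: 64/41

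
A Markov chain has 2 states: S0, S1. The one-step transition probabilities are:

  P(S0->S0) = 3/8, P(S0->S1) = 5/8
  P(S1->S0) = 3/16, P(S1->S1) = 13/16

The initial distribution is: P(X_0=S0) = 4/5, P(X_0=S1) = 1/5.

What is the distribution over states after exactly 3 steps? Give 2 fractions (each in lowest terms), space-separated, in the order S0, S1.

Propagating the distribution step by step (d_{t+1} = d_t * P):
d_0 = (S0=4/5, S1=1/5)
  d_1[S0] = 4/5*3/8 + 1/5*3/16 = 27/80
  d_1[S1] = 4/5*5/8 + 1/5*13/16 = 53/80
d_1 = (S0=27/80, S1=53/80)
  d_2[S0] = 27/80*3/8 + 53/80*3/16 = 321/1280
  d_2[S1] = 27/80*5/8 + 53/80*13/16 = 959/1280
d_2 = (S0=321/1280, S1=959/1280)
  d_3[S0] = 321/1280*3/8 + 959/1280*3/16 = 4803/20480
  d_3[S1] = 321/1280*5/8 + 959/1280*13/16 = 15677/20480
d_3 = (S0=4803/20480, S1=15677/20480)

Answer: 4803/20480 15677/20480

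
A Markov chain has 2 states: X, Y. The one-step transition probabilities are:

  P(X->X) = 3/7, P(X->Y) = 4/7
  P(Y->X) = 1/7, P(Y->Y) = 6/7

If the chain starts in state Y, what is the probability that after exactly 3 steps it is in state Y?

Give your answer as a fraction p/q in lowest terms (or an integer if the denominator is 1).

Computing P^3 by repeated multiplication:
P^1 =
  X: [3/7, 4/7]
  Y: [1/7, 6/7]
P^2 =
  X: [13/49, 36/49]
  Y: [9/49, 40/49]
P^3 =
  X: [75/343, 268/343]
  Y: [67/343, 276/343]

(P^3)[Y -> Y] = 276/343

Answer: 276/343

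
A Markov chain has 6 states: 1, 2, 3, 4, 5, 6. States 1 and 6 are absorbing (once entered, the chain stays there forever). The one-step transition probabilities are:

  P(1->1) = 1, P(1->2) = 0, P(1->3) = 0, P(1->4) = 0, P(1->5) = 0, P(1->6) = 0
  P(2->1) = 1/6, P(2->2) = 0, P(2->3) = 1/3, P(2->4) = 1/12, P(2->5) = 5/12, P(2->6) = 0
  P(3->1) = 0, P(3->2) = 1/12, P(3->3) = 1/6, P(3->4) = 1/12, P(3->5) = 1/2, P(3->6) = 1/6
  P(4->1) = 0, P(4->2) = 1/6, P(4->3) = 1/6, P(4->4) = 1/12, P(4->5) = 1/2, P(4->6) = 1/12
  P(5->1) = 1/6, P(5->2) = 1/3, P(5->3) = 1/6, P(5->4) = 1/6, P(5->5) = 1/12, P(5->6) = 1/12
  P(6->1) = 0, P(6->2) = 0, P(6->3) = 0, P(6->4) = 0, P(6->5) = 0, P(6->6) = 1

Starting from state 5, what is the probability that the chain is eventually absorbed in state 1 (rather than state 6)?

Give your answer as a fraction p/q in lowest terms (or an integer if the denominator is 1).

Answer: 431/750

Derivation:
Let a_i = P(absorbed in 1 | start in state i).
Boundary conditions: a_1 = 1, a_6 = 0.
For each transient state i, a_i = sum_j P(i->j) * a_j:
  a_2 = 1/6*a_1 + 0*a_2 + 1/3*a_3 + 1/12*a_4 + 5/12*a_5 + 0*a_6
  a_3 = 0*a_1 + 1/12*a_2 + 1/6*a_3 + 1/12*a_4 + 1/2*a_5 + 1/6*a_6
  a_4 = 0*a_1 + 1/6*a_2 + 1/6*a_3 + 1/12*a_4 + 1/2*a_5 + 1/12*a_6
  a_5 = 1/6*a_1 + 1/3*a_2 + 1/6*a_3 + 1/6*a_4 + 1/12*a_5 + 1/12*a_6

Substituting a_1 = 1 and a_6 = 0, rearrange to (I - Q) a = r where r[i] = P(i -> 1):
  [1, -1/3, -1/12, -5/12] . (a_2, a_3, a_4, a_5) = 1/6
  [-1/12, 5/6, -1/12, -1/2] . (a_2, a_3, a_4, a_5) = 0
  [-1/6, -1/6, 11/12, -1/2] . (a_2, a_3, a_4, a_5) = 0
  [-1/3, -1/6, -1/6, 11/12] . (a_2, a_3, a_4, a_5) = 1/6

Solving yields:
  a_2 = 3/5
  a_3 = 683/1500
  a_4 = 379/750
  a_5 = 431/750

Starting state is 5, so the absorption probability is a_5 = 431/750.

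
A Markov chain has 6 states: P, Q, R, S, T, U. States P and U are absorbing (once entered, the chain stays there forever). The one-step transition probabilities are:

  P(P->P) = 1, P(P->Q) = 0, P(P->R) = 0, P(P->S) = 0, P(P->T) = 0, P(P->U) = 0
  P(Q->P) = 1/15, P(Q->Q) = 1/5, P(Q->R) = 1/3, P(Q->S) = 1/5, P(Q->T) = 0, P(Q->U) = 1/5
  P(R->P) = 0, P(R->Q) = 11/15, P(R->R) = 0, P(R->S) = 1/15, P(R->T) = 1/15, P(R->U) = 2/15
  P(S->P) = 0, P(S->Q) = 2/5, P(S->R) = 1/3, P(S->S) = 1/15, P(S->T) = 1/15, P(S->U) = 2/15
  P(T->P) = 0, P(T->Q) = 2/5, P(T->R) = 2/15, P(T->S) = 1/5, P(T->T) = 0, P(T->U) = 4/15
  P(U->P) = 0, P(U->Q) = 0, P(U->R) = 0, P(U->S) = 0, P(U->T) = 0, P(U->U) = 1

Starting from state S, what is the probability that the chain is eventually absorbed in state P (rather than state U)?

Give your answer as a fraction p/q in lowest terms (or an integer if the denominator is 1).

Let a_i = P(absorbed in P | start in state i).
Boundary conditions: a_P = 1, a_U = 0.
For each transient state i, a_i = sum_j P(i->j) * a_j:
  a_Q = 1/15*a_P + 1/5*a_Q + 1/3*a_R + 1/5*a_S + 0*a_T + 1/5*a_U
  a_R = 0*a_P + 11/15*a_Q + 0*a_R + 1/15*a_S + 1/15*a_T + 2/15*a_U
  a_S = 0*a_P + 2/5*a_Q + 1/3*a_R + 1/15*a_S + 1/15*a_T + 2/15*a_U
  a_T = 0*a_P + 2/5*a_Q + 2/15*a_R + 1/5*a_S + 0*a_T + 4/15*a_U

Substituting a_P = 1 and a_U = 0, rearrange to (I - Q) a = r where r[i] = P(i -> P):
  [4/5, -1/3, -1/5, 0] . (a_Q, a_R, a_S, a_T) = 1/15
  [-11/15, 1, -1/15, -1/15] . (a_Q, a_R, a_S, a_T) = 0
  [-2/5, -1/3, 14/15, -1/15] . (a_Q, a_R, a_S, a_T) = 0
  [-2/5, -2/15, -1/5, 1] . (a_Q, a_R, a_S, a_T) = 0

Solving yields:
  a_Q = 199/1102
  a_R = 165/1102
  a_S = 461/3306
  a_T = 397/3306

Starting state is S, so the absorption probability is a_S = 461/3306.

Answer: 461/3306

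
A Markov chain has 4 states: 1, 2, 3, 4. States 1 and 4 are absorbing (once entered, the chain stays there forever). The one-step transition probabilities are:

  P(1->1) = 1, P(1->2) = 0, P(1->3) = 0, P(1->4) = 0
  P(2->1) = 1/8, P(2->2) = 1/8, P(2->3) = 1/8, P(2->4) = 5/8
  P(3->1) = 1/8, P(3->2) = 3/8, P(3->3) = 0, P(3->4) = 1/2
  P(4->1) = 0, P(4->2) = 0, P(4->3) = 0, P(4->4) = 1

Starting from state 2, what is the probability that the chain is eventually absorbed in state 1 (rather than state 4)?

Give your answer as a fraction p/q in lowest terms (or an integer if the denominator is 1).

Answer: 9/53

Derivation:
Let a_i = P(absorbed in 1 | start in state i).
Boundary conditions: a_1 = 1, a_4 = 0.
For each transient state i, a_i = sum_j P(i->j) * a_j:
  a_2 = 1/8*a_1 + 1/8*a_2 + 1/8*a_3 + 5/8*a_4
  a_3 = 1/8*a_1 + 3/8*a_2 + 0*a_3 + 1/2*a_4

Substituting a_1 = 1 and a_4 = 0, rearrange to (I - Q) a = r where r[i] = P(i -> 1):
  [7/8, -1/8] . (a_2, a_3) = 1/8
  [-3/8, 1] . (a_2, a_3) = 1/8

Solving yields:
  a_2 = 9/53
  a_3 = 10/53

Starting state is 2, so the absorption probability is a_2 = 9/53.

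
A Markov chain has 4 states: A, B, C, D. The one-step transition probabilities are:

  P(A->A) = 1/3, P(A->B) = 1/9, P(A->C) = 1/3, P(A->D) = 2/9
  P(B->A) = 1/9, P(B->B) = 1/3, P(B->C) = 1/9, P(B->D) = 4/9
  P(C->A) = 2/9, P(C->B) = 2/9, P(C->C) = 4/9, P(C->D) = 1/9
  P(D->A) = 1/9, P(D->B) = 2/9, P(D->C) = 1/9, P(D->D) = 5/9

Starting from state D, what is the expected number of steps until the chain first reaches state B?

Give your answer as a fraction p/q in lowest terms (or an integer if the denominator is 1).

Answer: 360/73

Derivation:
Let h_i = expected steps to first reach B from state i.
Boundary: h_B = 0.
First-step equations for the other states:
  h_A = 1 + 1/3*h_A + 1/9*h_B + 1/3*h_C + 2/9*h_D
  h_C = 1 + 2/9*h_A + 2/9*h_B + 4/9*h_C + 1/9*h_D
  h_D = 1 + 1/9*h_A + 2/9*h_B + 1/9*h_C + 5/9*h_D

Substituting h_B = 0 and rearranging gives the linear system (I - Q) h = 1:
  [2/3, -1/3, -2/9] . (h_A, h_C, h_D) = 1
  [-2/9, 5/9, -1/9] . (h_A, h_C, h_D) = 1
  [-1/9, -1/9, 4/9] . (h_A, h_C, h_D) = 1

Solving yields:
  h_A = 414/73
  h_C = 369/73
  h_D = 360/73

Starting state is D, so the expected hitting time is h_D = 360/73.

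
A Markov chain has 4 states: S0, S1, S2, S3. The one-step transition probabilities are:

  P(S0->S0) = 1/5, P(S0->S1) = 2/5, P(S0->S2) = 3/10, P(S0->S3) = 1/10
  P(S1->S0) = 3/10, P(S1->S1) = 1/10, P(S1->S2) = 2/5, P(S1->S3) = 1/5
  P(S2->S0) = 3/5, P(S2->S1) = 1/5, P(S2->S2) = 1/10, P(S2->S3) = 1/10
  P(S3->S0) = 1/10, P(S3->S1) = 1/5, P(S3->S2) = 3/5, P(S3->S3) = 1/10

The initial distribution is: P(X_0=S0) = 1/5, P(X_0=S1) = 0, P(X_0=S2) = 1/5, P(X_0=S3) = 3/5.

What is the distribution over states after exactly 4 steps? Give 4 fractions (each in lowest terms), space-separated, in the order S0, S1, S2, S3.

Answer: 1679/5000 297/1250 301/1000 157/1250

Derivation:
Propagating the distribution step by step (d_{t+1} = d_t * P):
d_0 = (S0=1/5, S1=0, S2=1/5, S3=3/5)
  d_1[S0] = 1/5*1/5 + 0*3/10 + 1/5*3/5 + 3/5*1/10 = 11/50
  d_1[S1] = 1/5*2/5 + 0*1/10 + 1/5*1/5 + 3/5*1/5 = 6/25
  d_1[S2] = 1/5*3/10 + 0*2/5 + 1/5*1/10 + 3/5*3/5 = 11/25
  d_1[S3] = 1/5*1/10 + 0*1/5 + 1/5*1/10 + 3/5*1/10 = 1/10
d_1 = (S0=11/50, S1=6/25, S2=11/25, S3=1/10)
  d_2[S0] = 11/50*1/5 + 6/25*3/10 + 11/25*3/5 + 1/10*1/10 = 39/100
  d_2[S1] = 11/50*2/5 + 6/25*1/10 + 11/25*1/5 + 1/10*1/5 = 11/50
  d_2[S2] = 11/50*3/10 + 6/25*2/5 + 11/25*1/10 + 1/10*3/5 = 133/500
  d_2[S3] = 11/50*1/10 + 6/25*1/5 + 11/25*1/10 + 1/10*1/10 = 31/250
d_2 = (S0=39/100, S1=11/50, S2=133/500, S3=31/250)
  d_3[S0] = 39/100*1/5 + 11/50*3/10 + 133/500*3/5 + 31/250*1/10 = 79/250
  d_3[S1] = 39/100*2/5 + 11/50*1/10 + 133/500*1/5 + 31/250*1/5 = 32/125
  d_3[S2] = 39/100*3/10 + 11/50*2/5 + 133/500*1/10 + 31/250*3/5 = 153/500
  d_3[S3] = 39/100*1/10 + 11/50*1/5 + 133/500*1/10 + 31/250*1/10 = 61/500
d_3 = (S0=79/250, S1=32/125, S2=153/500, S3=61/500)
  d_4[S0] = 79/250*1/5 + 32/125*3/10 + 153/500*3/5 + 61/500*1/10 = 1679/5000
  d_4[S1] = 79/250*2/5 + 32/125*1/10 + 153/500*1/5 + 61/500*1/5 = 297/1250
  d_4[S2] = 79/250*3/10 + 32/125*2/5 + 153/500*1/10 + 61/500*3/5 = 301/1000
  d_4[S3] = 79/250*1/10 + 32/125*1/5 + 153/500*1/10 + 61/500*1/10 = 157/1250
d_4 = (S0=1679/5000, S1=297/1250, S2=301/1000, S3=157/1250)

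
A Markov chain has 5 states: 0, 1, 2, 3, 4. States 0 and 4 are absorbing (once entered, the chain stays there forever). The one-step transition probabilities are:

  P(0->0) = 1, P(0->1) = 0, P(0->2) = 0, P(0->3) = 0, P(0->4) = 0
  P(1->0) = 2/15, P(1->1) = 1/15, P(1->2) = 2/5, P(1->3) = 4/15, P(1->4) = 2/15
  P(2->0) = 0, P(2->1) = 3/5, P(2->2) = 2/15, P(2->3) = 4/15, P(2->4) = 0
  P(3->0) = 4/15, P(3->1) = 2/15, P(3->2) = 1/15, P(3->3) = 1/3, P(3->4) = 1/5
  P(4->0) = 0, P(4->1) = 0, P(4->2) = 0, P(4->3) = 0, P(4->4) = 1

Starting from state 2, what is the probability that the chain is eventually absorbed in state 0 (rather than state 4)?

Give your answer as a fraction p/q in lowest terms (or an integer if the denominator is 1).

Let a_i = P(absorbed in 0 | start in state i).
Boundary conditions: a_0 = 1, a_4 = 0.
For each transient state i, a_i = sum_j P(i->j) * a_j:
  a_1 = 2/15*a_0 + 1/15*a_1 + 2/5*a_2 + 4/15*a_3 + 2/15*a_4
  a_2 = 0*a_0 + 3/5*a_1 + 2/15*a_2 + 4/15*a_3 + 0*a_4
  a_3 = 4/15*a_0 + 2/15*a_1 + 1/15*a_2 + 1/3*a_3 + 1/5*a_4

Substituting a_0 = 1 and a_4 = 0, rearrange to (I - Q) a = r where r[i] = P(i -> 0):
  [14/15, -2/5, -4/15] . (a_1, a_2, a_3) = 2/15
  [-3/5, 13/15, -4/15] . (a_1, a_2, a_3) = 0
  [-2/15, -1/15, 2/3] . (a_1, a_2, a_3) = 4/15

Solving yields:
  a_1 = 139/259
  a_2 = 141/259
  a_3 = 291/518

Starting state is 2, so the absorption probability is a_2 = 141/259.

Answer: 141/259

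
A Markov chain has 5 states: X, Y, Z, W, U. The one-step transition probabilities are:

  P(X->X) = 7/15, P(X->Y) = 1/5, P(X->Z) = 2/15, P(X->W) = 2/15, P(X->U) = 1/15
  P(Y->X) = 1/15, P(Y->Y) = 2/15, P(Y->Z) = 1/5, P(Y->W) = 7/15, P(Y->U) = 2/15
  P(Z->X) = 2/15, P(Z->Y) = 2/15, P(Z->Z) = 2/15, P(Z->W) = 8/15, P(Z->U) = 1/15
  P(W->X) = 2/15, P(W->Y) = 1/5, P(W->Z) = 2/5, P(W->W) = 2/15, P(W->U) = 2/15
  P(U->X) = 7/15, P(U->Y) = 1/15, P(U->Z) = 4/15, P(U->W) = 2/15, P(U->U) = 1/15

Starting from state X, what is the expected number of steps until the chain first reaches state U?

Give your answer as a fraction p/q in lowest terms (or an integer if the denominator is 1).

Answer: 48765/4723

Derivation:
Let h_i = expected steps to first reach U from state i.
Boundary: h_U = 0.
First-step equations for the other states:
  h_X = 1 + 7/15*h_X + 1/5*h_Y + 2/15*h_Z + 2/15*h_W + 1/15*h_U
  h_Y = 1 + 1/15*h_X + 2/15*h_Y + 1/5*h_Z + 7/15*h_W + 2/15*h_U
  h_Z = 1 + 2/15*h_X + 2/15*h_Y + 2/15*h_Z + 8/15*h_W + 1/15*h_U
  h_W = 1 + 2/15*h_X + 1/5*h_Y + 2/5*h_Z + 2/15*h_W + 2/15*h_U

Substituting h_U = 0 and rearranging gives the linear system (I - Q) h = 1:
  [8/15, -1/5, -2/15, -2/15] . (h_X, h_Y, h_Z, h_W) = 1
  [-1/15, 13/15, -1/5, -7/15] . (h_X, h_Y, h_Z, h_W) = 1
  [-2/15, -2/15, 13/15, -8/15] . (h_X, h_Y, h_Z, h_W) = 1
  [-2/15, -1/5, -2/5, 13/15] . (h_X, h_Y, h_Z, h_W) = 1

Solving yields:
  h_X = 48765/4723
  h_Y = 44535/4723
  h_Z = 47625/4723
  h_W = 45210/4723

Starting state is X, so the expected hitting time is h_X = 48765/4723.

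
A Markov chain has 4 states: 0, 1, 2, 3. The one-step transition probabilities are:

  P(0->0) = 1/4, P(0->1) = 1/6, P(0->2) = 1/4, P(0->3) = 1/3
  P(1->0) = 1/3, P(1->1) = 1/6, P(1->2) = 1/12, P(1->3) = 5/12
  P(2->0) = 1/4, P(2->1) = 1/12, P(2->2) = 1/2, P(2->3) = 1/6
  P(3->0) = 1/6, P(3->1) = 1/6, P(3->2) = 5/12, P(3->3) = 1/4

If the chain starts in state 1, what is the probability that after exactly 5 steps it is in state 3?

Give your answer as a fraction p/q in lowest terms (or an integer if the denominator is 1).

Answer: 8177/31104

Derivation:
Computing P^5 by repeated multiplication:
P^1 =
  0: [1/4, 1/6, 1/4, 1/3]
  1: [1/3, 1/6, 1/12, 5/12]
  2: [1/4, 1/12, 1/2, 1/6]
  3: [1/6, 1/6, 5/12, 1/4]
P^2 =
  0: [17/72, 7/48, 49/144, 5/18]
  1: [11/48, 23/144, 5/16, 43/144]
  2: [35/144, 1/8, 7/18, 35/144]
  3: [35/144, 19/144, 53/144, 37/144]
P^3 =
  0: [413/1728, 239/1728, 617/1728, 17/64]
  1: [103/432, 9/64, 607/1728, 233/864]
  2: [415/1728, 29/216, 317/864, 149/576]
  3: [23/96, 235/1728, 209/576, 113/432]
P^4 =
  0: [1241/5184, 2839/20736, 7475/20736, 2729/10368]
  1: [4961/20736, 2849/20736, 7451/20736, 1825/6912]
  2: [4969/20736, 1411/10368, 1879/5184, 5429/20736]
  3: [4967/20736, 943/6912, 7499/20736, 5441/20736]
P^5 =
  0: [2207/9216, 33997/248832, 29957/82944, 65375/248832]
  1: [29791/124416, 34021/248832, 89813/248832, 8177/31104]
  2: [19867/82944, 8489/62208, 14995/41472, 65305/248832]
  3: [14899/62208, 33973/248832, 89929/248832, 10889/41472]

(P^5)[1 -> 3] = 8177/31104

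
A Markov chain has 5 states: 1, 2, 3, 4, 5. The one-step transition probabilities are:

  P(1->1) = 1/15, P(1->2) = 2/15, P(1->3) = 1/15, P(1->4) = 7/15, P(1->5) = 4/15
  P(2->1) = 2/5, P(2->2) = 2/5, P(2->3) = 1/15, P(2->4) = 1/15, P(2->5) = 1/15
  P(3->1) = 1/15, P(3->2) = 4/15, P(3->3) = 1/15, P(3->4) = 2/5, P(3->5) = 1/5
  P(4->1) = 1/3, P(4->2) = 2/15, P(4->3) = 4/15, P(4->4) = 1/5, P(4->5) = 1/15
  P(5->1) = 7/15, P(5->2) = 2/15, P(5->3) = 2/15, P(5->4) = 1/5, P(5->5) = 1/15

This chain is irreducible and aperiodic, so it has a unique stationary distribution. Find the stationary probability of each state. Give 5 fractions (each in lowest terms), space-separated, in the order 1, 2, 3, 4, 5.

Answer: 7276/27871 5723/27871 7211/55742 14945/55742 3794/27871

Derivation:
The stationary distribution satisfies pi = pi * P, i.e.:
  pi_1 = 1/15*pi_1 + 2/5*pi_2 + 1/15*pi_3 + 1/3*pi_4 + 7/15*pi_5
  pi_2 = 2/15*pi_1 + 2/5*pi_2 + 4/15*pi_3 + 2/15*pi_4 + 2/15*pi_5
  pi_3 = 1/15*pi_1 + 1/15*pi_2 + 1/15*pi_3 + 4/15*pi_4 + 2/15*pi_5
  pi_4 = 7/15*pi_1 + 1/15*pi_2 + 2/5*pi_3 + 1/5*pi_4 + 1/5*pi_5
  pi_5 = 4/15*pi_1 + 1/15*pi_2 + 1/5*pi_3 + 1/15*pi_4 + 1/15*pi_5
with normalization: pi_1 + pi_2 + pi_3 + pi_4 + pi_5 = 1.

Using the first 4 balance equations plus normalization, the linear system A*pi = b is:
  [-14/15, 2/5, 1/15, 1/3, 7/15] . pi = 0
  [2/15, -3/5, 4/15, 2/15, 2/15] . pi = 0
  [1/15, 1/15, -14/15, 4/15, 2/15] . pi = 0
  [7/15, 1/15, 2/5, -4/5, 1/5] . pi = 0
  [1, 1, 1, 1, 1] . pi = 1

Solving yields:
  pi_1 = 7276/27871
  pi_2 = 5723/27871
  pi_3 = 7211/55742
  pi_4 = 14945/55742
  pi_5 = 3794/27871

Verification (pi * P):
  7276/27871*1/15 + 5723/27871*2/5 + 7211/55742*1/15 + 14945/55742*1/3 + 3794/27871*7/15 = 7276/27871 = pi_1  (ok)
  7276/27871*2/15 + 5723/27871*2/5 + 7211/55742*4/15 + 14945/55742*2/15 + 3794/27871*2/15 = 5723/27871 = pi_2  (ok)
  7276/27871*1/15 + 5723/27871*1/15 + 7211/55742*1/15 + 14945/55742*4/15 + 3794/27871*2/15 = 7211/55742 = pi_3  (ok)
  7276/27871*7/15 + 5723/27871*1/15 + 7211/55742*2/5 + 14945/55742*1/5 + 3794/27871*1/5 = 14945/55742 = pi_4  (ok)
  7276/27871*4/15 + 5723/27871*1/15 + 7211/55742*1/5 + 14945/55742*1/15 + 3794/27871*1/15 = 3794/27871 = pi_5  (ok)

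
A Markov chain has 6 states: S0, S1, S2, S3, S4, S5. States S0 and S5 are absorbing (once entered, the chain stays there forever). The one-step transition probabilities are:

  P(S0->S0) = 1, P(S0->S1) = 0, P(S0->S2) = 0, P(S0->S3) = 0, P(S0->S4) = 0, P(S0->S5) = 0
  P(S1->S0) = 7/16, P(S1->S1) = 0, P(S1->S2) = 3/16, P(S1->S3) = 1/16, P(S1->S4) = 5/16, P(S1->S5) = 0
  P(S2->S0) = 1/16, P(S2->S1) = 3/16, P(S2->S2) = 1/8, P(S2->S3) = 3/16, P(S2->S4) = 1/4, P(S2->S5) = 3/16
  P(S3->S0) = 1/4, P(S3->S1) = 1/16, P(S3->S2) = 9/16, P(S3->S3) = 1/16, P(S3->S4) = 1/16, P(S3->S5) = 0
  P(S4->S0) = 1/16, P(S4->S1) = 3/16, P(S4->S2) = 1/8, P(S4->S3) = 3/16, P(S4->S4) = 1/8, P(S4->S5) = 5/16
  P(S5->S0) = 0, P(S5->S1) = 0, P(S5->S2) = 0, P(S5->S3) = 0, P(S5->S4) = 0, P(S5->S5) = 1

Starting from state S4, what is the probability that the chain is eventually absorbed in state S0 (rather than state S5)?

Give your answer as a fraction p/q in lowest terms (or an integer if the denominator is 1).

Let a_i = P(absorbed in S0 | start in state i).
Boundary conditions: a_S0 = 1, a_S5 = 0.
For each transient state i, a_i = sum_j P(i->j) * a_j:
  a_S1 = 7/16*a_S0 + 0*a_S1 + 3/16*a_S2 + 1/16*a_S3 + 5/16*a_S4 + 0*a_S5
  a_S2 = 1/16*a_S0 + 3/16*a_S1 + 1/8*a_S2 + 3/16*a_S3 + 1/4*a_S4 + 3/16*a_S5
  a_S3 = 1/4*a_S0 + 1/16*a_S1 + 9/16*a_S2 + 1/16*a_S3 + 1/16*a_S4 + 0*a_S5
  a_S4 = 1/16*a_S0 + 3/16*a_S1 + 1/8*a_S2 + 3/16*a_S3 + 1/8*a_S4 + 5/16*a_S5

Substituting a_S0 = 1 and a_S5 = 0, rearrange to (I - Q) a = r where r[i] = P(i -> S0):
  [1, -3/16, -1/16, -5/16] . (a_S1, a_S2, a_S3, a_S4) = 7/16
  [-3/16, 7/8, -3/16, -1/4] . (a_S1, a_S2, a_S3, a_S4) = 1/16
  [-1/16, -9/16, 15/16, -1/16] . (a_S1, a_S2, a_S3, a_S4) = 1/4
  [-3/16, -1/8, -3/16, 7/8] . (a_S1, a_S2, a_S3, a_S4) = 1/16

Solving yields:
  a_S1 = 10275/14711
  a_S2 = 7011/14711
  a_S3 = 9230/14711
  a_S4 = 6232/14711

Starting state is S4, so the absorption probability is a_S4 = 6232/14711.

Answer: 6232/14711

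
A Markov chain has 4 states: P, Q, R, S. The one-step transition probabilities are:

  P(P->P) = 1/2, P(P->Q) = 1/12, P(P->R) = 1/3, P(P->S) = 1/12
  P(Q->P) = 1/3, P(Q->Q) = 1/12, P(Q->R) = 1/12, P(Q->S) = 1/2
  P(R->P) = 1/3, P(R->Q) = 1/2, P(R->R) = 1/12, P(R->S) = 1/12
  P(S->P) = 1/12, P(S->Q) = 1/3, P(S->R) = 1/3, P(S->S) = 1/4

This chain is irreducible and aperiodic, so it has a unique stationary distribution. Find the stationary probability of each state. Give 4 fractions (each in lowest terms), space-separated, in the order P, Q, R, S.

Answer: 193/575 79/345 127/575 74/345

Derivation:
The stationary distribution satisfies pi = pi * P, i.e.:
  pi_P = 1/2*pi_P + 1/3*pi_Q + 1/3*pi_R + 1/12*pi_S
  pi_Q = 1/12*pi_P + 1/12*pi_Q + 1/2*pi_R + 1/3*pi_S
  pi_R = 1/3*pi_P + 1/12*pi_Q + 1/12*pi_R + 1/3*pi_S
  pi_S = 1/12*pi_P + 1/2*pi_Q + 1/12*pi_R + 1/4*pi_S
with normalization: pi_P + pi_Q + pi_R + pi_S = 1.

Using the first 3 balance equations plus normalization, the linear system A*pi = b is:
  [-1/2, 1/3, 1/3, 1/12] . pi = 0
  [1/12, -11/12, 1/2, 1/3] . pi = 0
  [1/3, 1/12, -11/12, 1/3] . pi = 0
  [1, 1, 1, 1] . pi = 1

Solving yields:
  pi_P = 193/575
  pi_Q = 79/345
  pi_R = 127/575
  pi_S = 74/345

Verification (pi * P):
  193/575*1/2 + 79/345*1/3 + 127/575*1/3 + 74/345*1/12 = 193/575 = pi_P  (ok)
  193/575*1/12 + 79/345*1/12 + 127/575*1/2 + 74/345*1/3 = 79/345 = pi_Q  (ok)
  193/575*1/3 + 79/345*1/12 + 127/575*1/12 + 74/345*1/3 = 127/575 = pi_R  (ok)
  193/575*1/12 + 79/345*1/2 + 127/575*1/12 + 74/345*1/4 = 74/345 = pi_S  (ok)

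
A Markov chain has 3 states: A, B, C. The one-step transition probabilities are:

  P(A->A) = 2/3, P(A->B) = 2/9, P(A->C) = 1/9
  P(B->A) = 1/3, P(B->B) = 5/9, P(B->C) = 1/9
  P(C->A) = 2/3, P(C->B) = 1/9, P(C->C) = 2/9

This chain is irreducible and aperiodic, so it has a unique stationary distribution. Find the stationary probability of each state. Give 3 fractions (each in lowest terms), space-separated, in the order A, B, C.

The stationary distribution satisfies pi = pi * P, i.e.:
  pi_A = 2/3*pi_A + 1/3*pi_B + 2/3*pi_C
  pi_B = 2/9*pi_A + 5/9*pi_B + 1/9*pi_C
  pi_C = 1/9*pi_A + 1/9*pi_B + 2/9*pi_C
with normalization: pi_A + pi_B + pi_C = 1.

Using the first 2 balance equations plus normalization, the linear system A*pi = b is:
  [-1/3, 1/3, 2/3] . pi = 0
  [2/9, -4/9, 1/9] . pi = 0
  [1, 1, 1] . pi = 1

Solving yields:
  pi_A = 9/16
  pi_B = 5/16
  pi_C = 1/8

Verification (pi * P):
  9/16*2/3 + 5/16*1/3 + 1/8*2/3 = 9/16 = pi_A  (ok)
  9/16*2/9 + 5/16*5/9 + 1/8*1/9 = 5/16 = pi_B  (ok)
  9/16*1/9 + 5/16*1/9 + 1/8*2/9 = 1/8 = pi_C  (ok)

Answer: 9/16 5/16 1/8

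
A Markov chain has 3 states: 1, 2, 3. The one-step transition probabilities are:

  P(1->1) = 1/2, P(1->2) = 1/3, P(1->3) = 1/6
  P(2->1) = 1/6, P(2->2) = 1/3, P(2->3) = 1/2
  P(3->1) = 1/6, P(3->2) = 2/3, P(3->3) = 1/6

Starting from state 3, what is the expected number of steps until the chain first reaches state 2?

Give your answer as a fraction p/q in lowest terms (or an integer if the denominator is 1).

Answer: 12/7

Derivation:
Let h_i = expected steps to first reach 2 from state i.
Boundary: h_2 = 0.
First-step equations for the other states:
  h_1 = 1 + 1/2*h_1 + 1/3*h_2 + 1/6*h_3
  h_3 = 1 + 1/6*h_1 + 2/3*h_2 + 1/6*h_3

Substituting h_2 = 0 and rearranging gives the linear system (I - Q) h = 1:
  [1/2, -1/6] . (h_1, h_3) = 1
  [-1/6, 5/6] . (h_1, h_3) = 1

Solving yields:
  h_1 = 18/7
  h_3 = 12/7

Starting state is 3, so the expected hitting time is h_3 = 12/7.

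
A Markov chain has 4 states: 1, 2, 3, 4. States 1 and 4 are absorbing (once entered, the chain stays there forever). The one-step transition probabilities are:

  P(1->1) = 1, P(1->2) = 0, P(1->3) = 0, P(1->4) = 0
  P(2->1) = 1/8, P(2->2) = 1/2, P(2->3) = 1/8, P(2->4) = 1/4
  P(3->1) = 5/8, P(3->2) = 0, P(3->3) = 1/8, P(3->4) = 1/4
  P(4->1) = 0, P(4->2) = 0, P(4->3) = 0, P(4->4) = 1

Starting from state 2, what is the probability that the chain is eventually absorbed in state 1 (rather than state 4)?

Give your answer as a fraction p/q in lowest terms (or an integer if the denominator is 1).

Let a_i = P(absorbed in 1 | start in state i).
Boundary conditions: a_1 = 1, a_4 = 0.
For each transient state i, a_i = sum_j P(i->j) * a_j:
  a_2 = 1/8*a_1 + 1/2*a_2 + 1/8*a_3 + 1/4*a_4
  a_3 = 5/8*a_1 + 0*a_2 + 1/8*a_3 + 1/4*a_4

Substituting a_1 = 1 and a_4 = 0, rearrange to (I - Q) a = r where r[i] = P(i -> 1):
  [1/2, -1/8] . (a_2, a_3) = 1/8
  [0, 7/8] . (a_2, a_3) = 5/8

Solving yields:
  a_2 = 3/7
  a_3 = 5/7

Starting state is 2, so the absorption probability is a_2 = 3/7.

Answer: 3/7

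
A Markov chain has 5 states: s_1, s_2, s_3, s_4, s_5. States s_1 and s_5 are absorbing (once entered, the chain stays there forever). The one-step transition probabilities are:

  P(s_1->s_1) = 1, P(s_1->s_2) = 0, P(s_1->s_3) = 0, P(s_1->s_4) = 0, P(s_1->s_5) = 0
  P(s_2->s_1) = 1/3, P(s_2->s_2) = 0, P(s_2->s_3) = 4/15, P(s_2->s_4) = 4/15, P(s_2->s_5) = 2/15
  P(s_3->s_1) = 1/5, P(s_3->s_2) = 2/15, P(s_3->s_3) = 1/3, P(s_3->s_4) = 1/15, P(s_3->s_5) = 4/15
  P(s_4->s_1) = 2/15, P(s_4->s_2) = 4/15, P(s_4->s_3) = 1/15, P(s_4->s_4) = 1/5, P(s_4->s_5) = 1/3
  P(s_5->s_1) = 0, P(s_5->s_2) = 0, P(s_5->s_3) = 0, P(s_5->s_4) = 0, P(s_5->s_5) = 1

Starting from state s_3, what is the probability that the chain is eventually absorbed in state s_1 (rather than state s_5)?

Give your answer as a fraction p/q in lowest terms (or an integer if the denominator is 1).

Answer: 678/1505

Derivation:
Let a_i = P(absorbed in s_1 | start in state i).
Boundary conditions: a_s_1 = 1, a_s_5 = 0.
For each transient state i, a_i = sum_j P(i->j) * a_j:
  a_s_2 = 1/3*a_s_1 + 0*a_s_2 + 4/15*a_s_3 + 4/15*a_s_4 + 2/15*a_s_5
  a_s_3 = 1/5*a_s_1 + 2/15*a_s_2 + 1/3*a_s_3 + 1/15*a_s_4 + 4/15*a_s_5
  a_s_4 = 2/15*a_s_1 + 4/15*a_s_2 + 1/15*a_s_3 + 1/5*a_s_4 + 1/3*a_s_5

Substituting a_s_1 = 1 and a_s_5 = 0, rearrange to (I - Q) a = r where r[i] = P(i -> s_1):
  [1, -4/15, -4/15] . (a_s_2, a_s_3, a_s_4) = 1/3
  [-2/15, 2/3, -1/15] . (a_s_2, a_s_3, a_s_4) = 1/5
  [-4/15, -1/15, 4/5] . (a_s_2, a_s_3, a_s_4) = 2/15

Solving yields:
  a_s_2 = 839/1505
  a_s_3 = 678/1505
  a_s_4 = 587/1505

Starting state is s_3, so the absorption probability is a_s_3 = 678/1505.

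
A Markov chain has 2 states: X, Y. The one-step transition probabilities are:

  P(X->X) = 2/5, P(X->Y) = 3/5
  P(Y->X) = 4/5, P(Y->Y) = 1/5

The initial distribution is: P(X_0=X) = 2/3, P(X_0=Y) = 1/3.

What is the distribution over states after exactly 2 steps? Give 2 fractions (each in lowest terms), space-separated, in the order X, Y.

Propagating the distribution step by step (d_{t+1} = d_t * P):
d_0 = (X=2/3, Y=1/3)
  d_1[X] = 2/3*2/5 + 1/3*4/5 = 8/15
  d_1[Y] = 2/3*3/5 + 1/3*1/5 = 7/15
d_1 = (X=8/15, Y=7/15)
  d_2[X] = 8/15*2/5 + 7/15*4/5 = 44/75
  d_2[Y] = 8/15*3/5 + 7/15*1/5 = 31/75
d_2 = (X=44/75, Y=31/75)

Answer: 44/75 31/75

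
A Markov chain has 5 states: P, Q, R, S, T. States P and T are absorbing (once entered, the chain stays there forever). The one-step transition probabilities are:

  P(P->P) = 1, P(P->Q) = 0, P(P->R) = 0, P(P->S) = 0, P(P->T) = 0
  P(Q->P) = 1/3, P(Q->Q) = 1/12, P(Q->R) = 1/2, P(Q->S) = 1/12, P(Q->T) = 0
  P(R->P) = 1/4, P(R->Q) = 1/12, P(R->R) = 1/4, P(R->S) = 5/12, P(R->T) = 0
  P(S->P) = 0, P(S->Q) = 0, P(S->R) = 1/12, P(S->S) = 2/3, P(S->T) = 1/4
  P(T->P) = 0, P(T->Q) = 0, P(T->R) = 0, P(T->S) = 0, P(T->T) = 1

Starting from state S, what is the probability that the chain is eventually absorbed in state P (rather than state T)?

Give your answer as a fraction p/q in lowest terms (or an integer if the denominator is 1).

Answer: 37/316

Derivation:
Let a_i = P(absorbed in P | start in state i).
Boundary conditions: a_P = 1, a_T = 0.
For each transient state i, a_i = sum_j P(i->j) * a_j:
  a_Q = 1/3*a_P + 1/12*a_Q + 1/2*a_R + 1/12*a_S + 0*a_T
  a_R = 1/4*a_P + 1/12*a_Q + 1/4*a_R + 5/12*a_S + 0*a_T
  a_S = 0*a_P + 0*a_Q + 1/12*a_R + 2/3*a_S + 1/4*a_T

Substituting a_P = 1 and a_T = 0, rearrange to (I - Q) a = r where r[i] = P(i -> P):
  [11/12, -1/2, -1/12] . (a_Q, a_R, a_S) = 1/3
  [-1/12, 3/4, -5/12] . (a_Q, a_R, a_S) = 1/4
  [0, -1/12, 1/3] . (a_Q, a_R, a_S) = 0

Solving yields:
  a_Q = 199/316
  a_R = 37/79
  a_S = 37/316

Starting state is S, so the absorption probability is a_S = 37/316.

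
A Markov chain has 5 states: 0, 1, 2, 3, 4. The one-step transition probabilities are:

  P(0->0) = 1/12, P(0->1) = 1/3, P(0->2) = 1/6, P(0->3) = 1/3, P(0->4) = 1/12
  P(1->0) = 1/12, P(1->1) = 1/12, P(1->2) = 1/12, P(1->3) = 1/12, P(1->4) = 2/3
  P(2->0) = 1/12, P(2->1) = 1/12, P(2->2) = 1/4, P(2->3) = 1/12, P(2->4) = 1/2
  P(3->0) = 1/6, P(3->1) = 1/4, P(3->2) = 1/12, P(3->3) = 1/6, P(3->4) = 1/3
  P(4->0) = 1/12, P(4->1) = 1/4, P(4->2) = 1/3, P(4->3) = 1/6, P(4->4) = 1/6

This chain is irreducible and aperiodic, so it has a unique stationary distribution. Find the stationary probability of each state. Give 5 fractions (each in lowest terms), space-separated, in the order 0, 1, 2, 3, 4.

Answer: 1175/12273 4675/24546 5269/24546 609/4091 1433/4091

Derivation:
The stationary distribution satisfies pi = pi * P, i.e.:
  pi_0 = 1/12*pi_0 + 1/12*pi_1 + 1/12*pi_2 + 1/6*pi_3 + 1/12*pi_4
  pi_1 = 1/3*pi_0 + 1/12*pi_1 + 1/12*pi_2 + 1/4*pi_3 + 1/4*pi_4
  pi_2 = 1/6*pi_0 + 1/12*pi_1 + 1/4*pi_2 + 1/12*pi_3 + 1/3*pi_4
  pi_3 = 1/3*pi_0 + 1/12*pi_1 + 1/12*pi_2 + 1/6*pi_3 + 1/6*pi_4
  pi_4 = 1/12*pi_0 + 2/3*pi_1 + 1/2*pi_2 + 1/3*pi_3 + 1/6*pi_4
with normalization: pi_0 + pi_1 + pi_2 + pi_3 + pi_4 = 1.

Using the first 4 balance equations plus normalization, the linear system A*pi = b is:
  [-11/12, 1/12, 1/12, 1/6, 1/12] . pi = 0
  [1/3, -11/12, 1/12, 1/4, 1/4] . pi = 0
  [1/6, 1/12, -3/4, 1/12, 1/3] . pi = 0
  [1/3, 1/12, 1/12, -5/6, 1/6] . pi = 0
  [1, 1, 1, 1, 1] . pi = 1

Solving yields:
  pi_0 = 1175/12273
  pi_1 = 4675/24546
  pi_2 = 5269/24546
  pi_3 = 609/4091
  pi_4 = 1433/4091

Verification (pi * P):
  1175/12273*1/12 + 4675/24546*1/12 + 5269/24546*1/12 + 609/4091*1/6 + 1433/4091*1/12 = 1175/12273 = pi_0  (ok)
  1175/12273*1/3 + 4675/24546*1/12 + 5269/24546*1/12 + 609/4091*1/4 + 1433/4091*1/4 = 4675/24546 = pi_1  (ok)
  1175/12273*1/6 + 4675/24546*1/12 + 5269/24546*1/4 + 609/4091*1/12 + 1433/4091*1/3 = 5269/24546 = pi_2  (ok)
  1175/12273*1/3 + 4675/24546*1/12 + 5269/24546*1/12 + 609/4091*1/6 + 1433/4091*1/6 = 609/4091 = pi_3  (ok)
  1175/12273*1/12 + 4675/24546*2/3 + 5269/24546*1/2 + 609/4091*1/3 + 1433/4091*1/6 = 1433/4091 = pi_4  (ok)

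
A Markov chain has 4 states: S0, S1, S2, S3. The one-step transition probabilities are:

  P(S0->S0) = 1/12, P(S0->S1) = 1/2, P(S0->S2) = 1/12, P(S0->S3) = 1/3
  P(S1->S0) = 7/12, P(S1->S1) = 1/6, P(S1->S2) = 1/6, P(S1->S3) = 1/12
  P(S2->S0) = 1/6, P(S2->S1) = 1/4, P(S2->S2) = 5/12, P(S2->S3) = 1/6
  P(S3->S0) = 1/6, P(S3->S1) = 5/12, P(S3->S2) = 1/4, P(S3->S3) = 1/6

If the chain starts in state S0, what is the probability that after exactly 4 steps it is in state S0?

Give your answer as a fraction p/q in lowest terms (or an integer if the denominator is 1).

Answer: 2983/10368

Derivation:
Computing P^4 by repeated multiplication:
P^1 =
  S0: [1/12, 1/2, 1/12, 1/3]
  S1: [7/12, 1/6, 1/6, 1/12]
  S2: [1/6, 1/4, 5/12, 1/6]
  S3: [1/6, 5/12, 1/4, 1/6]
P^2 =
  S0: [53/144, 41/144, 5/24, 5/36]
  S1: [3/16, 19/48, 1/6, 1/4]
  S2: [37/144, 43/144, 13/48, 25/144]
  S3: [47/144, 41/144, 11/48, 23/144]
P^3 =
  S0: [55/216, 295/864, 115/576, 353/1728]
  S1: [91/288, 11/36, 41/192, 95/576]
  S2: [233/864, 275/864, 131/576, 319/1728]
  S3: [223/864, 289/864, 121/576, 341/1728]
P^4 =
  S0: [2983/10368, 1655/5184, 367/1728, 1873/10368]
  S1: [925/3456, 143/432, 239/1152, 335/1728]
  S2: [1435/5184, 3335/10368, 187/864, 1919/10368]
  S3: [1475/5184, 3313/10368, 185/864, 1885/10368]

(P^4)[S0 -> S0] = 2983/10368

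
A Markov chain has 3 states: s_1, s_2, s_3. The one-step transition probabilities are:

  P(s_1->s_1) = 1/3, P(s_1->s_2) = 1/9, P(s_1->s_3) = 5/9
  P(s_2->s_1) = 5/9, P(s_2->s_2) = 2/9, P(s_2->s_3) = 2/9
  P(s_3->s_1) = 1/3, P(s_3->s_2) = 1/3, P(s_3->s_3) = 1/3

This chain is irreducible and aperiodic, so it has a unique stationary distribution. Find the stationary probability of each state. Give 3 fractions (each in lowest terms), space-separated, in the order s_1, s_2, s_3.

Answer: 18/47 21/94 37/94

Derivation:
The stationary distribution satisfies pi = pi * P, i.e.:
  pi_s_1 = 1/3*pi_s_1 + 5/9*pi_s_2 + 1/3*pi_s_3
  pi_s_2 = 1/9*pi_s_1 + 2/9*pi_s_2 + 1/3*pi_s_3
  pi_s_3 = 5/9*pi_s_1 + 2/9*pi_s_2 + 1/3*pi_s_3
with normalization: pi_s_1 + pi_s_2 + pi_s_3 = 1.

Using the first 2 balance equations plus normalization, the linear system A*pi = b is:
  [-2/3, 5/9, 1/3] . pi = 0
  [1/9, -7/9, 1/3] . pi = 0
  [1, 1, 1] . pi = 1

Solving yields:
  pi_s_1 = 18/47
  pi_s_2 = 21/94
  pi_s_3 = 37/94

Verification (pi * P):
  18/47*1/3 + 21/94*5/9 + 37/94*1/3 = 18/47 = pi_s_1  (ok)
  18/47*1/9 + 21/94*2/9 + 37/94*1/3 = 21/94 = pi_s_2  (ok)
  18/47*5/9 + 21/94*2/9 + 37/94*1/3 = 37/94 = pi_s_3  (ok)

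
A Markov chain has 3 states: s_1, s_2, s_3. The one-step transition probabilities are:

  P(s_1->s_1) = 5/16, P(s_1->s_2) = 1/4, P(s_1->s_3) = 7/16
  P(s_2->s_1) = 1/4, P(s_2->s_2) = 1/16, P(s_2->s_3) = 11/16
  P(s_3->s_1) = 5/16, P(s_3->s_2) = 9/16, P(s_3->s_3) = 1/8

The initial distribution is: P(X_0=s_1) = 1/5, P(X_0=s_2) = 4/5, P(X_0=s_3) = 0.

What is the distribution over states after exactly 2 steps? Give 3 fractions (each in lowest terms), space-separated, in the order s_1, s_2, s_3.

Answer: 49/160 551/1280 337/1280

Derivation:
Propagating the distribution step by step (d_{t+1} = d_t * P):
d_0 = (s_1=1/5, s_2=4/5, s_3=0)
  d_1[s_1] = 1/5*5/16 + 4/5*1/4 + 0*5/16 = 21/80
  d_1[s_2] = 1/5*1/4 + 4/5*1/16 + 0*9/16 = 1/10
  d_1[s_3] = 1/5*7/16 + 4/5*11/16 + 0*1/8 = 51/80
d_1 = (s_1=21/80, s_2=1/10, s_3=51/80)
  d_2[s_1] = 21/80*5/16 + 1/10*1/4 + 51/80*5/16 = 49/160
  d_2[s_2] = 21/80*1/4 + 1/10*1/16 + 51/80*9/16 = 551/1280
  d_2[s_3] = 21/80*7/16 + 1/10*11/16 + 51/80*1/8 = 337/1280
d_2 = (s_1=49/160, s_2=551/1280, s_3=337/1280)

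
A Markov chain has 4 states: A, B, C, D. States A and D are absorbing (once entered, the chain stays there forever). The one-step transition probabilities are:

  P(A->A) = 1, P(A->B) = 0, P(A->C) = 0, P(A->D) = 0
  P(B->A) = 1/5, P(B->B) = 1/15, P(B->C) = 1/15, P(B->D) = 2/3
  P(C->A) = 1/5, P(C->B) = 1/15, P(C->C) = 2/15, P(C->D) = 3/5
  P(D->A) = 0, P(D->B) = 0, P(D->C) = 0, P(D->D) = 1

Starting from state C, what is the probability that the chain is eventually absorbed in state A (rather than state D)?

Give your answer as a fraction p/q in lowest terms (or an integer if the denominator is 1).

Answer: 45/181

Derivation:
Let a_i = P(absorbed in A | start in state i).
Boundary conditions: a_A = 1, a_D = 0.
For each transient state i, a_i = sum_j P(i->j) * a_j:
  a_B = 1/5*a_A + 1/15*a_B + 1/15*a_C + 2/3*a_D
  a_C = 1/5*a_A + 1/15*a_B + 2/15*a_C + 3/5*a_D

Substituting a_A = 1 and a_D = 0, rearrange to (I - Q) a = r where r[i] = P(i -> A):
  [14/15, -1/15] . (a_B, a_C) = 1/5
  [-1/15, 13/15] . (a_B, a_C) = 1/5

Solving yields:
  a_B = 42/181
  a_C = 45/181

Starting state is C, so the absorption probability is a_C = 45/181.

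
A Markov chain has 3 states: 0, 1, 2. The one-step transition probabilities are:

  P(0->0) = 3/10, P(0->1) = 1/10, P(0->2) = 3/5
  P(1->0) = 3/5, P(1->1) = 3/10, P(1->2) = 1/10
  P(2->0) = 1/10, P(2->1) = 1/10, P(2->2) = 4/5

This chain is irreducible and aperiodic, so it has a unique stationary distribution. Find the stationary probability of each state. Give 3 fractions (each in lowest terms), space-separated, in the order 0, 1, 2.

The stationary distribution satisfies pi = pi * P, i.e.:
  pi_0 = 3/10*pi_0 + 3/5*pi_1 + 1/10*pi_2
  pi_1 = 1/10*pi_0 + 3/10*pi_1 + 1/10*pi_2
  pi_2 = 3/5*pi_0 + 1/10*pi_1 + 4/5*pi_2
with normalization: pi_0 + pi_1 + pi_2 = 1.

Using the first 2 balance equations plus normalization, the linear system A*pi = b is:
  [-7/10, 3/5, 1/10] . pi = 0
  [1/10, -7/10, 1/10] . pi = 0
  [1, 1, 1] . pi = 1

Solving yields:
  pi_0 = 13/64
  pi_1 = 1/8
  pi_2 = 43/64

Verification (pi * P):
  13/64*3/10 + 1/8*3/5 + 43/64*1/10 = 13/64 = pi_0  (ok)
  13/64*1/10 + 1/8*3/10 + 43/64*1/10 = 1/8 = pi_1  (ok)
  13/64*3/5 + 1/8*1/10 + 43/64*4/5 = 43/64 = pi_2  (ok)

Answer: 13/64 1/8 43/64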